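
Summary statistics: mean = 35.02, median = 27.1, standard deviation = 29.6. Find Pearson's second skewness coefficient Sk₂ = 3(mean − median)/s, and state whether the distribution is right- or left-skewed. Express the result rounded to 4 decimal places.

0.8027, right-skewed

Sk₂ = 3(35.02 − 27.1) / 29.6 = 3 × 7.9200 / 29.6
    = 23.7600 / 29.6 ≈ 0.8027
Sk₂ > 0 ⇒ mean > median ⇒ right-skewed (positive skew).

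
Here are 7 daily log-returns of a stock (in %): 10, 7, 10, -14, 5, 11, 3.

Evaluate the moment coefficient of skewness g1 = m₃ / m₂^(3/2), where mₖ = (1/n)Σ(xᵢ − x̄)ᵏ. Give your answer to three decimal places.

-1.590

x̄ = (10 + 7 + 10 - 14 + 5 + 11 + 3) / 7 = 4.5714
deviations (xᵢ − x̄): 5.4286, 2.4286, 5.4286, -18.5714, 0.4286, 6.4286, -1.5714
Σ(xᵢ − x̄)² = 453.7143 ⇒ m₂ = 453.7143/7 = 64.81633
Σ(xᵢ − x̄)³ = -5809.1020 ⇒ m₃ = -5809.1020/7 = -829.87172
m₂^(3/2) = 64.81633^(1.5) = 521.82709
g1 = m₃ / m₂^(3/2) = -829.87172 / 521.82709 ≈ -1.590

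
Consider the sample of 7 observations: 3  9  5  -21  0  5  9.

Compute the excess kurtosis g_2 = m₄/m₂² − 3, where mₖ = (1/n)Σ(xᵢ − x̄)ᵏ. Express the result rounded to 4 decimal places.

1.3375

x̄ = 1.4286
Σ(xᵢ − x̄)² = 647.7143 ⇒ m₂ = 92.53061
Σ(xᵢ − x̄)⁴ = 259958.3732 ⇒ m₄ = 37136.91045
m₂² = 8561.91420
g_2 = m₄/m₂² − 3 = 4.33745 − 3 ≈ 1.3375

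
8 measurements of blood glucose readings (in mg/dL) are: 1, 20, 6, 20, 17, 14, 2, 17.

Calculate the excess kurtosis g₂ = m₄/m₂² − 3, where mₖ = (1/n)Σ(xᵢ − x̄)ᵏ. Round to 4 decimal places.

x̄ = 12.1250
Σ(xᵢ − x̄)² = 438.8750 ⇒ m₂ = 54.85938
Σ(xᵢ − x̄)⁴ = 36068.6504 ⇒ m₄ = 4508.58130
m₂² = 3009.55103
g₂ = m₄/m₂² − 3 = 1.49809 − 3 ≈ -1.5019

-1.5019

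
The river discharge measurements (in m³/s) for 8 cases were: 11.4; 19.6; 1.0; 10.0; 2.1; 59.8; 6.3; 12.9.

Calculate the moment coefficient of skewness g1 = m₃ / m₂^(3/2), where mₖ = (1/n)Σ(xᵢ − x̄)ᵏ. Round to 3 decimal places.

1.833

x̄ = (11.4 + 19.6 + 1.0 + 10.0 + 2.1 + 59.8 + 6.3 + 12.9) / 8 = 15.3875
deviations (xᵢ − x̄): -3.9875, 4.2125, -14.3875, -5.3875, -13.2875, 44.4125, -9.0875, -2.4875
Σ(xᵢ − x̄)² = 2507.4687 ⇒ m₂ = 2507.4687/8 = 313.43359
Σ(xᵢ − x̄)³ = 81367.2211 ⇒ m₃ = 81367.2211/8 = 10170.90264
m₂^(3/2) = 313.43359^(1.5) = 5549.04585
g1 = m₃ / m₂^(3/2) = 10170.90264 / 5549.04585 ≈ 1.833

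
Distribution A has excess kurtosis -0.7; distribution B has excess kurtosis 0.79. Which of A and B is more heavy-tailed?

Higher excess kurtosis ⇒ heavier tails relative to the normal distribution.
-0.7 vs 0.79: the larger is 0.79, so B has heavier tails. (B is leptokurtic — heavier-than-normal tails; the other is platykurtic.)

B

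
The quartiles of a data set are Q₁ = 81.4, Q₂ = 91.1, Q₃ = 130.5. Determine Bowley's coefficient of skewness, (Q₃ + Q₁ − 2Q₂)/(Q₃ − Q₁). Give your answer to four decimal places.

0.6049

numerator: Q₃ + Q₁ − 2Q₂ = 130.5 + 81.4 − 2×91.1 = 29.7000
denominator: Q₃ − Q₁ = 130.5 − 81.4 = 49.1000
Bowley skewness = 29.7000 / 49.1000 ≈ 0.6049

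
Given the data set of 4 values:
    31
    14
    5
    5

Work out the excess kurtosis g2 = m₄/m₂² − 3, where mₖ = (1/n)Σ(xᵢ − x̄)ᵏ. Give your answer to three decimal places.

x̄ = 13.7500
Σ(xᵢ − x̄)² = 450.7500 ⇒ m₂ = 112.68750
Σ(xᵢ − x̄)⁴ = 100267.0781 ⇒ m₄ = 25066.76953
m₂² = 12698.47266
g2 = m₄/m₂² − 3 = 1.97400 − 3 ≈ -1.026

-1.026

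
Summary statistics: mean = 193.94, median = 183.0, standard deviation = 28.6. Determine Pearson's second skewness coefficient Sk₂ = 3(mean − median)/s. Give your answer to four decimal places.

1.1476

Sk₂ = 3(193.94 − 183.0) / 28.6 = 3 × 10.9400 / 28.6
    = 32.8200 / 28.6 ≈ 1.1476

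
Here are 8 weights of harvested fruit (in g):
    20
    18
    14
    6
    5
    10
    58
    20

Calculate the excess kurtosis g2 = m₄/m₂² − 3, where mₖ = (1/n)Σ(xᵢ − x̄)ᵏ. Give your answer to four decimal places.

1.8540

x̄ = 18.8750
Σ(xᵢ − x̄)² = 1994.8750 ⇒ m₂ = 249.35938
Σ(xᵢ − x̄)⁴ = 2414556.5254 ⇒ m₄ = 301819.56567
m₂² = 62180.09790
g2 = m₄/m₂² − 3 = 4.85396 − 3 ≈ 1.8540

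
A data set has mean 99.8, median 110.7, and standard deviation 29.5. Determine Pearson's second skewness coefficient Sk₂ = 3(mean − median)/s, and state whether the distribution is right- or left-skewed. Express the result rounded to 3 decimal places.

-1.108, left-skewed

Sk₂ = 3(99.8 − 110.7) / 29.5 = 3 × -10.9000 / 29.5
    = -32.7000 / 29.5 ≈ -1.108
Sk₂ < 0 ⇒ mean < median ⇒ left-skewed (negative skew).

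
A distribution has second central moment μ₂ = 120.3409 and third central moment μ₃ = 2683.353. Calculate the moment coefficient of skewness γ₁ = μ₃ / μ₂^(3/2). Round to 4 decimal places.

2.0326

σ = √μ₂ = √120.3409 = 10.97000
σ³ = μ₂^(3/2) = 1320.13967
γ₁ = μ₃/σ³ = 2683.353 / 1320.13967 ≈ 2.0326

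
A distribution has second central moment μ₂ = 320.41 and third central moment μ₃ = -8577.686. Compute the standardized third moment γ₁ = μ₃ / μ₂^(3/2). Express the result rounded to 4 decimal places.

σ = √μ₂ = √320.41 = 17.90000
σ³ = μ₂^(3/2) = 5735.33900
γ₁ = μ₃/σ³ = -8577.686 / 5735.33900 ≈ -1.4956

-1.4956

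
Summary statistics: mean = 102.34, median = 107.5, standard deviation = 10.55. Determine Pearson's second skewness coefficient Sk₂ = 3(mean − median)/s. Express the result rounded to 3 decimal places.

Sk₂ = 3(102.34 − 107.5) / 10.55 = 3 × -5.1600 / 10.55
    = -15.4800 / 10.55 ≈ -1.467

-1.467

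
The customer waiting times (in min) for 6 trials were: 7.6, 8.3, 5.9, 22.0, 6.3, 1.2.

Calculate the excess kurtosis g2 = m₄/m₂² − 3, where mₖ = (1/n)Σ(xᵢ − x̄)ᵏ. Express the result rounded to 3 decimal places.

0.485

x̄ = 8.5500
Σ(xᵢ − x̄)² = 247.9750 ⇒ m₂ = 41.32917
Σ(xᵢ − x̄)⁴ = 35719.9078 ⇒ m₄ = 5953.31797
m₂² = 1708.10002
g2 = m₄/m₂² − 3 = 3.48535 − 3 ≈ 0.485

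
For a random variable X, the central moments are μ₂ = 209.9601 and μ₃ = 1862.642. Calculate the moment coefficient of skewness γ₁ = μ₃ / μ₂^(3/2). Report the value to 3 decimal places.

0.612

σ = √μ₂ = √209.9601 = 14.49000
σ³ = μ₂^(3/2) = 3042.32185
γ₁ = μ₃/σ³ = 1862.642 / 3042.32185 ≈ 0.612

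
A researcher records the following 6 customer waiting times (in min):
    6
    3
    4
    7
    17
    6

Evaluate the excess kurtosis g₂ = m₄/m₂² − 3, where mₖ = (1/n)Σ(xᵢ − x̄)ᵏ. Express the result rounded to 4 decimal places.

x̄ = 7.1667
Σ(xᵢ − x̄)² = 126.8333 ⇒ m₂ = 21.13889
Σ(xᵢ − x̄)⁴ = 9755.4861 ⇒ m₄ = 1625.91435
m₂² = 446.85262
g₂ = m₄/m₂² − 3 = 3.63859 − 3 ≈ 0.6386

0.6386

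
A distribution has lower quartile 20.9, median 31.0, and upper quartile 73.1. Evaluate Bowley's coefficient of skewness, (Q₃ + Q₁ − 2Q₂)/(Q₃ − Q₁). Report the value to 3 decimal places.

0.613

numerator: Q₃ + Q₁ − 2Q₂ = 73.1 + 20.9 − 2×31.0 = 32.0000
denominator: Q₃ − Q₁ = 73.1 − 20.9 = 52.2000
Bowley skewness = 32.0000 / 52.2000 ≈ 0.613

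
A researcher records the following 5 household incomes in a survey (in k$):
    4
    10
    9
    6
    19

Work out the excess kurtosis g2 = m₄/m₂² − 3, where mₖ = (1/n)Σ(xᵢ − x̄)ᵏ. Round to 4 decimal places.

x̄ = 9.6000
Σ(xᵢ − x̄)² = 133.2000 ⇒ m₂ = 26.64000
Σ(xᵢ − x̄)⁴ = 8959.0560 ⇒ m₄ = 1791.81120
m₂² = 709.68960
g2 = m₄/m₂² − 3 = 2.52478 − 3 ≈ -0.4752

-0.4752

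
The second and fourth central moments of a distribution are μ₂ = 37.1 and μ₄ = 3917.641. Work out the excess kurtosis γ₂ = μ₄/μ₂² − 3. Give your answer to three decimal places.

μ₂² = 37.1² = 1376.41000
μ₄/μ₂² = 3917.641 / 1376.41000 = 2.84627
γ₂ = 2.84627 − 3 ≈ -0.154

-0.154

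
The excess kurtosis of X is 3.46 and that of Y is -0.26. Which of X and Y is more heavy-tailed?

Higher excess kurtosis ⇒ heavier tails relative to the normal distribution.
3.46 vs -0.26: the larger is 3.46, so X has heavier tails. (X is leptokurtic — heavier-than-normal tails; the other is platykurtic.)

X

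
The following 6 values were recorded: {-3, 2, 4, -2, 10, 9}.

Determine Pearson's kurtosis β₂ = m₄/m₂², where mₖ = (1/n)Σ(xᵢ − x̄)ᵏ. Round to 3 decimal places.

1.500

x̄ = 3.3333
Σ(xᵢ − x̄)² = 147.3333 ⇒ m₂ = 24.55556
Σ(xᵢ − x̄)⁴ = 5427.7778 ⇒ m₄ = 904.62963
m₂² = 602.97531
β₂ = m₄/m₂² = 904.62963 / 602.97531 ≈ 1.500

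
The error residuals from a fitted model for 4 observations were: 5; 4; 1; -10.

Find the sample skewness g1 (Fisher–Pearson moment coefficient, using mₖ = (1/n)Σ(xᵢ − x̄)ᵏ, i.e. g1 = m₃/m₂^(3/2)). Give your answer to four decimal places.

x̄ = (5 + 4 + 1 - 10) / 4 = 0.0000
deviations (xᵢ − x̄): 5.0000, 4.0000, 1.0000, -10.0000
Σ(xᵢ − x̄)² = 142.0000 ⇒ m₂ = 142.0000/4 = 35.50000
Σ(xᵢ − x̄)³ = -810.0000 ⇒ m₃ = -810.0000/4 = -202.50000
m₂^(3/2) = 35.50000^(1.5) = 211.51566
g1 = m₃ / m₂^(3/2) = -202.50000 / 211.51566 ≈ -0.9574

-0.9574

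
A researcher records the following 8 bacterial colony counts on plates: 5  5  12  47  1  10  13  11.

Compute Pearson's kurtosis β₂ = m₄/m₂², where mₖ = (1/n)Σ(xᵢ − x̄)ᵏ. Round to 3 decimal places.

x̄ = 13.0000
Σ(xᵢ − x̄)² = 1442.0000 ⇒ m₂ = 180.25000
Σ(xᵢ − x̄)⁴ = 1365362.0000 ⇒ m₄ = 170670.25000
m₂² = 32490.06250
β₂ = m₄/m₂² = 170670.25000 / 32490.06250 ≈ 5.253

5.253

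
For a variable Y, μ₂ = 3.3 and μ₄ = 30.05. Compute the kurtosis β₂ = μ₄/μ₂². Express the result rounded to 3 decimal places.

μ₂² = 3.3² = 10.89000
μ₄/μ₂² = 30.05 / 10.89000 = 2.75941
β₂ ≈ 2.759

2.759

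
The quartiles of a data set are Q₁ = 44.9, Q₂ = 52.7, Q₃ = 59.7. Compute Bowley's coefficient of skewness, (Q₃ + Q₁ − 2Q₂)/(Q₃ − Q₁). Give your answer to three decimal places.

-0.054

numerator: Q₃ + Q₁ − 2Q₂ = 59.7 + 44.9 − 2×52.7 = -0.8000
denominator: Q₃ − Q₁ = 59.7 − 44.9 = 14.8000
Bowley skewness = -0.8000 / 14.8000 ≈ -0.054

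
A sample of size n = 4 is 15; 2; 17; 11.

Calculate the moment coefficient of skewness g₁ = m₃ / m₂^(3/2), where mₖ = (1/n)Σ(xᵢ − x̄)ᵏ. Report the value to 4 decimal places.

-0.7174

x̄ = (15 + 2 + 17 + 11) / 4 = 11.2500
deviations (xᵢ − x̄): 3.7500, -9.2500, 5.7500, -0.2500
Σ(xᵢ − x̄)² = 132.7500 ⇒ m₂ = 132.7500/4 = 33.18750
Σ(xᵢ − x̄)³ = -548.6250 ⇒ m₃ = -548.6250/4 = -137.15625
m₂^(3/2) = 33.18750^(1.5) = 191.18852
g₁ = m₃ / m₂^(3/2) = -137.15625 / 191.18852 ≈ -0.7174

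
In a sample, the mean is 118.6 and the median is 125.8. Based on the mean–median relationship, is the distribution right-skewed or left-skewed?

mean − median = 118.6 − 125.8 = -7.2
mean < median ⇒ the longer tail is on the left ⇒ left-skewed (negatively skewed).

left-skewed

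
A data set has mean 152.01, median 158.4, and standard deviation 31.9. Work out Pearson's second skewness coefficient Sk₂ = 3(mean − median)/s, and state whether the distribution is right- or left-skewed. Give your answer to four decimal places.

Sk₂ = 3(152.01 − 158.4) / 31.9 = 3 × -6.3900 / 31.9
    = -19.1700 / 31.9 ≈ -0.6009
Sk₂ < 0 ⇒ mean < median ⇒ left-skewed (negative skew).

-0.6009, left-skewed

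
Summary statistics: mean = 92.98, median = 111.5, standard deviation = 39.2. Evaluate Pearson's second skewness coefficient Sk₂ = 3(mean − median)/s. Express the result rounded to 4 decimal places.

-1.4173

Sk₂ = 3(92.98 − 111.5) / 39.2 = 3 × -18.5200 / 39.2
    = -55.5600 / 39.2 ≈ -1.4173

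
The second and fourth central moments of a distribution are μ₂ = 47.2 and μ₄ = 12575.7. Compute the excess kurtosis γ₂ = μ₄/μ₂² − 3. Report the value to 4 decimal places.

μ₂² = 47.2² = 2227.84000
μ₄/μ₂² = 12575.7 / 2227.84000 = 5.64479
γ₂ = 5.64479 − 3 ≈ 2.6448

2.6448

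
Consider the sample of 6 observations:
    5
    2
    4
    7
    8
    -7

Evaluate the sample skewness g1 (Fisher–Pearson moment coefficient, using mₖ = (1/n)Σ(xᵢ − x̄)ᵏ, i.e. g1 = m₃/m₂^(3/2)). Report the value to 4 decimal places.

x̄ = (5 + 2 + 4 + 7 + 8 - 7) / 6 = 3.1667
deviations (xᵢ − x̄): 1.8333, -1.1667, 0.8333, 3.8333, 4.8333, -10.1667
Σ(xᵢ − x̄)² = 146.8333 ⇒ m₂ = 146.8333/6 = 24.47222
Σ(xᵢ − x̄)³ = -876.4444 ⇒ m₃ = -876.4444/6 = -146.07407
m₂^(3/2) = 24.47222^(1.5) = 121.06263
g1 = m₃ / m₂^(3/2) = -146.07407 / 121.06263 ≈ -1.2066

-1.2066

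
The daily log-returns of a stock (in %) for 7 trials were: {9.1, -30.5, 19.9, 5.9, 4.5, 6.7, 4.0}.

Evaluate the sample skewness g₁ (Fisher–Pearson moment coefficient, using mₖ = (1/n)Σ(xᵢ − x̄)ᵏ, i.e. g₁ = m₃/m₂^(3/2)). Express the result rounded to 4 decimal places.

-1.4823

x̄ = (9.1 - 30.5 + 19.9 + 5.9 + 4.5 + 6.7 + 4.0) / 7 = 2.8000
deviations (xᵢ − x̄): 6.3000, -33.3000, 17.1000, 3.1000, 1.7000, 3.9000, 1.2000
Σ(xᵢ − x̄)² = 1470.1400 ⇒ m₂ = 1470.1400/7 = 210.02000
Σ(xᵢ − x̄)³ = -31580.0280 ⇒ m₃ = -31580.0280/7 = -4511.43257
m₂^(3/2) = 210.02000^(1.5) = 3043.62387
g₁ = m₃ / m₂^(3/2) = -4511.43257 / 3043.62387 ≈ -1.4823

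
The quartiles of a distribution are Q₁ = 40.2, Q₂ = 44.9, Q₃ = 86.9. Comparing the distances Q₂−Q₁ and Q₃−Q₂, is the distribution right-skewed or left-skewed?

right-skewed

Q₂ − Q₁ = 4.7;  Q₃ − Q₂ = 42.0
Q₃ − Q₂ > Q₂ − Q₁ ⇒ the upper half is more spread out ⇒ right-skewed.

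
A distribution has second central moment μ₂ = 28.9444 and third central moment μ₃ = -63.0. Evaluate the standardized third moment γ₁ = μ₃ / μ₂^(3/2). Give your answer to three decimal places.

-0.405

σ = √μ₂ = √28.9444 = 5.38000
σ³ = μ₂^(3/2) = 155.72087
γ₁ = μ₃/σ³ = -63.0 / 155.72087 ≈ -0.405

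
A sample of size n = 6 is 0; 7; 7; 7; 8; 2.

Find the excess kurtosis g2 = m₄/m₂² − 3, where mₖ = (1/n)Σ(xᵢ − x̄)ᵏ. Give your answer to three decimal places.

x̄ = 5.1667
Σ(xᵢ − x̄)² = 54.8333 ⇒ m₂ = 9.13889
Σ(xᵢ − x̄)⁴ = 911.4861 ⇒ m₄ = 151.91435
m₂² = 83.51929
g2 = m₄/m₂² − 3 = 1.81891 − 3 ≈ -1.181

-1.181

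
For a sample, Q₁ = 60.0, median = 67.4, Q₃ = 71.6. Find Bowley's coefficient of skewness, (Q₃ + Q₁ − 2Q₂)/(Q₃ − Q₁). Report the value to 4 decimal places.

numerator: Q₃ + Q₁ − 2Q₂ = 71.6 + 60.0 − 2×67.4 = -3.2000
denominator: Q₃ − Q₁ = 71.6 − 60.0 = 11.6000
Bowley skewness = -3.2000 / 11.6000 ≈ -0.2759

-0.2759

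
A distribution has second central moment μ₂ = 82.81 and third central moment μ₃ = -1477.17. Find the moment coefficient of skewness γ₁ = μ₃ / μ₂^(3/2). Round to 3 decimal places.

σ = √μ₂ = √82.81 = 9.10000
σ³ = μ₂^(3/2) = 753.57100
γ₁ = μ₃/σ³ = -1477.17 / 753.57100 ≈ -1.960

-1.960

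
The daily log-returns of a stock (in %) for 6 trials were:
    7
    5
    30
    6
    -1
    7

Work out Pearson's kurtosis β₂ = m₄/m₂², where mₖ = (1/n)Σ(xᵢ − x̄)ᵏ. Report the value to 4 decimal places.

3.7305

x̄ = 9.0000
Σ(xᵢ − x̄)² = 574.0000 ⇒ m₂ = 95.66667
Σ(xᵢ − x̄)⁴ = 204850.0000 ⇒ m₄ = 34141.66667
m₂² = 9152.11111
β₂ = m₄/m₂² = 34141.66667 / 9152.11111 ≈ 3.7305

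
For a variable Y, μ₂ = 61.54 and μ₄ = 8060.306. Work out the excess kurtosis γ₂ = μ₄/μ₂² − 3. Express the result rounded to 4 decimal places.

μ₂² = 61.54² = 3787.17160
μ₄/μ₂² = 8060.306 / 3787.17160 = 2.12832
γ₂ = 2.12832 − 3 ≈ -0.8717

-0.8717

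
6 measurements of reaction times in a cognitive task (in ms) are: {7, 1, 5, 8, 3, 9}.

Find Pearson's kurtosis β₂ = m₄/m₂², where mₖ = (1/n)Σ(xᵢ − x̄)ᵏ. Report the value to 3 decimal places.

1.711

x̄ = 5.5000
Σ(xᵢ − x̄)² = 47.5000 ⇒ m₂ = 7.91667
Σ(xᵢ − x̄)⁴ = 643.3750 ⇒ m₄ = 107.22917
m₂² = 62.67361
β₂ = m₄/m₂² = 107.22917 / 62.67361 ≈ 1.711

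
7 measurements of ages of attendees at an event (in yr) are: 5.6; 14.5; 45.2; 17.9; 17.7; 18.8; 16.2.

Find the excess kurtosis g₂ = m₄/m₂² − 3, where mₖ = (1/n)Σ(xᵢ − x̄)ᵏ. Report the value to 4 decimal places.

x̄ = 19.4143
Σ(xᵢ − x̄)² = 895.8286 ⇒ m₂ = 127.97551
Σ(xᵢ − x̄)⁴ = 479217.8952 ⇒ m₄ = 68459.69932
m₂² = 16377.73121
g₂ = m₄/m₂² − 3 = 4.18005 − 3 ≈ 1.1800

1.1800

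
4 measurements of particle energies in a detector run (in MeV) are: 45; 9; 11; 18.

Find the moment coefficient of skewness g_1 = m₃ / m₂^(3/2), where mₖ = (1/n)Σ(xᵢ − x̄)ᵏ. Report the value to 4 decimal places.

x̄ = (45 + 9 + 11 + 18) / 4 = 20.7500
deviations (xᵢ − x̄): 24.2500, -11.7500, -9.7500, -2.7500
Σ(xᵢ − x̄)² = 828.7500 ⇒ m₂ = 828.7500/4 = 207.18750
Σ(xᵢ − x̄)³ = 11690.6250 ⇒ m₃ = 11690.6250/4 = 2922.65625
m₂^(3/2) = 207.18750^(1.5) = 2982.25878
g_1 = m₃ / m₂^(3/2) = 2922.65625 / 2982.25878 ≈ 0.9800

0.9800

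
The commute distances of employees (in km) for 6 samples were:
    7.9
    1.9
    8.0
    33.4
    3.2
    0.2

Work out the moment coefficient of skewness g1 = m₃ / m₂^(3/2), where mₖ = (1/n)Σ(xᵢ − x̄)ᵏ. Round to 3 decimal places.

x̄ = (7.9 + 1.9 + 8.0 + 33.4 + 3.2 + 0.2) / 6 = 9.1000
deviations (xᵢ − x̄): -1.2000, -7.2000, -1.1000, 24.3000, -5.9000, -8.9000
Σ(xᵢ − x̄)² = 759.0000 ⇒ m₂ = 759.0000/6 = 126.50000
Σ(xᵢ − x̄)³ = 13062.2520 ⇒ m₃ = 13062.2520/6 = 2177.04200
m₂^(3/2) = 126.50000^(1.5) = 1422.77357
g1 = m₃ / m₂^(3/2) = 2177.04200 / 1422.77357 ≈ 1.530

1.530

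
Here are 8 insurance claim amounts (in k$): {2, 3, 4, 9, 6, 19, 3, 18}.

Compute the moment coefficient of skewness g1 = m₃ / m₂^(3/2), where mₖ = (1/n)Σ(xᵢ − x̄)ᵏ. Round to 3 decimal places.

x̄ = (2 + 3 + 4 + 9 + 6 + 19 + 3 + 18) / 8 = 8.0000
deviations (xᵢ − x̄): -6.0000, -5.0000, -4.0000, 1.0000, -2.0000, 11.0000, -5.0000, 10.0000
Σ(xᵢ − x̄)² = 328.0000 ⇒ m₂ = 328.0000/8 = 41.00000
Σ(xᵢ − x̄)³ = 1794.0000 ⇒ m₃ = 1794.0000/8 = 224.25000
m₂^(3/2) = 41.00000^(1.5) = 262.52809
g1 = m₃ / m₂^(3/2) = 224.25000 / 262.52809 ≈ 0.854

0.854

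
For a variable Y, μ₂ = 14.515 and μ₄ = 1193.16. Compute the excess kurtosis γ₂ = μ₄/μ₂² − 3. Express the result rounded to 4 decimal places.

2.6632

μ₂² = 14.515² = 210.68523
μ₄/μ₂² = 1193.16 / 210.68523 = 5.66324
γ₂ = 5.66324 − 3 ≈ 2.6632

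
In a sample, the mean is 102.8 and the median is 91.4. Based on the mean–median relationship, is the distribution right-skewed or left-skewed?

right-skewed

mean − median = 102.8 − 91.4 = 11.4
mean > median ⇒ the longer tail is on the right ⇒ right-skewed (positively skewed).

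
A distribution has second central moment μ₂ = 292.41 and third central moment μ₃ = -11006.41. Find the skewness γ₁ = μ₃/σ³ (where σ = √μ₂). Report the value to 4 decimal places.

σ = √μ₂ = √292.41 = 17.10000
σ³ = μ₂^(3/2) = 5000.21100
γ₁ = μ₃/σ³ = -11006.41 / 5000.21100 ≈ -2.2012

-2.2012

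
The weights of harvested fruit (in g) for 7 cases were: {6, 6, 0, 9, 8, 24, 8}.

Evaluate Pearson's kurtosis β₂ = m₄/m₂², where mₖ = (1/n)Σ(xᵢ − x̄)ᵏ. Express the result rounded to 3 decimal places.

x̄ = 8.7143
Σ(xᵢ − x̄)² = 325.4286 ⇒ m₂ = 46.48980
Σ(xᵢ − x̄)⁴ = 60469.5335 ⇒ m₄ = 8638.50479
m₂² = 2161.30112
β₂ = m₄/m₂² = 8638.50479 / 2161.30112 ≈ 3.997

3.997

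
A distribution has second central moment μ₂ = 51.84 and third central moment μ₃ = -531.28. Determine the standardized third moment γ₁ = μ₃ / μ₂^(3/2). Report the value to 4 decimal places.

-1.4234

σ = √μ₂ = √51.84 = 7.20000
σ³ = μ₂^(3/2) = 373.24800
γ₁ = μ₃/σ³ = -531.28 / 373.24800 ≈ -1.4234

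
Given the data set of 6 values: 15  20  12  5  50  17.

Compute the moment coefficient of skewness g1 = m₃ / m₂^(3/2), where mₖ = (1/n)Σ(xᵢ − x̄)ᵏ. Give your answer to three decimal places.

x̄ = (15 + 20 + 12 + 5 + 50 + 17) / 6 = 19.8333
deviations (xᵢ − x̄): -4.8333, 0.1667, -7.8333, -14.8333, 30.1667, -2.8333
Σ(xᵢ − x̄)² = 1222.8333 ⇒ m₂ = 1222.8333/6 = 203.80556
Σ(xᵢ − x̄)³ = 23572.4444 ⇒ m₃ = 23572.4444/6 = 3928.74074
m₂^(3/2) = 203.80556^(1.5) = 2909.53796
g1 = m₃ / m₂^(3/2) = 3928.74074 / 2909.53796 ≈ 1.350

1.350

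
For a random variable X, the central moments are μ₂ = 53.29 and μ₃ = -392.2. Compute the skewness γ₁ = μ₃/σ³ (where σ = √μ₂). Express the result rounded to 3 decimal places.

σ = √μ₂ = √53.29 = 7.30000
σ³ = μ₂^(3/2) = 389.01700
γ₁ = μ₃/σ³ = -392.2 / 389.01700 ≈ -1.008

-1.008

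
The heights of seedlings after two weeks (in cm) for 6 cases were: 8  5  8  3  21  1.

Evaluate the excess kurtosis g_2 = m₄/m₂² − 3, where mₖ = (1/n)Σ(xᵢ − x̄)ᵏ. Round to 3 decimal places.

0.239

x̄ = 7.6667
Σ(xᵢ − x̄)² = 251.3333 ⇒ m₂ = 41.88889
Σ(xᵢ − x̄)⁴ = 34105.1111 ⇒ m₄ = 5684.18519
m₂² = 1754.67901
g_2 = m₄/m₂² − 3 = 3.23944 − 3 ≈ 0.239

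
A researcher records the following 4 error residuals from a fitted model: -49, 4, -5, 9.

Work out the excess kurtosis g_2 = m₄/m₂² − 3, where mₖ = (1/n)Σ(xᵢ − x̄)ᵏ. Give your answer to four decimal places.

x̄ = -10.2500
Σ(xᵢ − x̄)² = 2102.7500 ⇒ m₂ = 525.68750
Σ(xᵢ − x̄)⁴ = 2434000.5781 ⇒ m₄ = 608500.14453
m₂² = 276347.34766
g_2 = m₄/m₂² − 3 = 2.20194 − 3 ≈ -0.7981

-0.7981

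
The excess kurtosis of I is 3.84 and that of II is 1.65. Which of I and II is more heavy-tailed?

Higher excess kurtosis ⇒ heavier tails relative to the normal distribution.
3.84 vs 1.65: the larger is 3.84, so I has heavier tails.

I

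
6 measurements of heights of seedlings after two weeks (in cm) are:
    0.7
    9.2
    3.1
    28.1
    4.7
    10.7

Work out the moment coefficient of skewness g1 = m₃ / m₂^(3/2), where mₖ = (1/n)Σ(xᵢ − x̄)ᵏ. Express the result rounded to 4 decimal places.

1.2473

x̄ = (0.7 + 9.2 + 3.1 + 28.1 + 4.7 + 10.7) / 6 = 9.4167
deviations (xᵢ − x̄): -8.7167, -0.2167, -6.3167, 18.6833, -4.7167, 1.2833
Σ(xᵢ − x̄)² = 488.8883 ⇒ m₂ = 488.8883/6 = 81.48139
Σ(xᵢ − x̄)³ = 5504.5746 ⇒ m₃ = 5504.5746/6 = 917.42909
m₂^(3/2) = 81.48139^(1.5) = 735.50840
g1 = m₃ / m₂^(3/2) = 917.42909 / 735.50840 ≈ 1.2473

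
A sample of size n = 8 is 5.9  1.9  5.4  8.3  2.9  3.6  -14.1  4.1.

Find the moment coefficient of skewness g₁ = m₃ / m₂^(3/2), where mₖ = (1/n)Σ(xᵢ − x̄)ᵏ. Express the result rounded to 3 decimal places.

-1.890

x̄ = (5.9 + 1.9 + 5.4 + 8.3 + 2.9 + 3.6 - 14.1 + 4.1) / 8 = 2.2500
deviations (xᵢ − x̄): 3.6500, -0.3500, 3.1500, 6.0500, 0.6500, 1.3500, -16.3500, 1.8500
Σ(xᵢ − x̄)² = 332.9600 ⇒ m₂ = 332.9600/8 = 41.62000
Σ(xᵢ − x̄)³ = -4060.3710 ⇒ m₃ = -4060.3710/8 = -507.54638
m₂^(3/2) = 41.62000^(1.5) = 268.50546
g₁ = m₃ / m₂^(3/2) = -507.54638 / 268.50546 ≈ -1.890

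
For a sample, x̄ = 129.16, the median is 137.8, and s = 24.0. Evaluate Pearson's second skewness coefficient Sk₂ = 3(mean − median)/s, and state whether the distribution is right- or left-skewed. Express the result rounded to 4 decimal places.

-1.0800, left-skewed

Sk₂ = 3(129.16 − 137.8) / 24.0 = 3 × -8.6400 / 24.0
    = -25.9200 / 24.0 ≈ -1.0800
Sk₂ < 0 ⇒ mean < median ⇒ left-skewed (negative skew).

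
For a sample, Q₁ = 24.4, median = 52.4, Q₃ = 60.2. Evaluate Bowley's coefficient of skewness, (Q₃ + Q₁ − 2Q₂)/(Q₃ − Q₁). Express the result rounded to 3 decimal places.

numerator: Q₃ + Q₁ − 2Q₂ = 60.2 + 24.4 − 2×52.4 = -20.2000
denominator: Q₃ − Q₁ = 60.2 − 24.4 = 35.8000
Bowley skewness = -20.2000 / 35.8000 ≈ -0.564

-0.564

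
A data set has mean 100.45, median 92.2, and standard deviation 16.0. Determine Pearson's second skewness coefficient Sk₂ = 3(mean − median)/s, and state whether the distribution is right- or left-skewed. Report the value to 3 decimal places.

Sk₂ = 3(100.45 − 92.2) / 16.0 = 3 × 8.2500 / 16.0
    = 24.7500 / 16.0 ≈ 1.547
Sk₂ > 0 ⇒ mean > median ⇒ right-skewed (positive skew).

1.547, right-skewed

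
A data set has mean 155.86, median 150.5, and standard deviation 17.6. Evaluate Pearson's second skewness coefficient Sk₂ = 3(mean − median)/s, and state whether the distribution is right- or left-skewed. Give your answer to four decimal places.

Sk₂ = 3(155.86 − 150.5) / 17.6 = 3 × 5.3600 / 17.6
    = 16.0800 / 17.6 ≈ 0.9136
Sk₂ > 0 ⇒ mean > median ⇒ right-skewed (positive skew).

0.9136, right-skewed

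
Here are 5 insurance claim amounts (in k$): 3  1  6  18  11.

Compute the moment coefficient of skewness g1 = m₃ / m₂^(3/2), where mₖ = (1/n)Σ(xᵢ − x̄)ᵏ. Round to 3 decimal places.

x̄ = (3 + 1 + 6 + 18 + 11) / 5 = 7.8000
deviations (xᵢ − x̄): -4.8000, -6.8000, -1.8000, 10.2000, 3.2000
Σ(xᵢ − x̄)² = 186.8000 ⇒ m₂ = 186.8000/5 = 37.36000
Σ(xᵢ − x̄)³ = 663.1200 ⇒ m₃ = 663.1200/5 = 132.62400
m₂^(3/2) = 37.36000^(1.5) = 228.35488
g1 = m₃ / m₂^(3/2) = 132.62400 / 228.35488 ≈ 0.581

0.581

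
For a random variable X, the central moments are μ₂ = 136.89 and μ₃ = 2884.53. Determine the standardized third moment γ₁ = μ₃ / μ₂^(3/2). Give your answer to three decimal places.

1.801

σ = √μ₂ = √136.89 = 11.70000
σ³ = μ₂^(3/2) = 1601.61300
γ₁ = μ₃/σ³ = 2884.53 / 1601.61300 ≈ 1.801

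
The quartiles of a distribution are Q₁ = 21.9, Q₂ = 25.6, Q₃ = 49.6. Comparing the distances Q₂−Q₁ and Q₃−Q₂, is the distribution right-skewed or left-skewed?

Q₂ − Q₁ = 3.7;  Q₃ − Q₂ = 24.0
Q₃ − Q₂ > Q₂ − Q₁ ⇒ the upper half is more spread out ⇒ right-skewed.

right-skewed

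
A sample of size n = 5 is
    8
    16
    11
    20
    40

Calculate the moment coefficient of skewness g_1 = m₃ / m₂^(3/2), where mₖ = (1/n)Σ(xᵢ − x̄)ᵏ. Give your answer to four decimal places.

x̄ = (8 + 16 + 11 + 20 + 40) / 5 = 19.0000
deviations (xᵢ − x̄): -11.0000, -3.0000, -8.0000, 1.0000, 21.0000
Σ(xᵢ − x̄)² = 636.0000 ⇒ m₂ = 636.0000/5 = 127.20000
Σ(xᵢ − x̄)³ = 7392.0000 ⇒ m₃ = 7392.0000/5 = 1478.40000
m₂^(3/2) = 127.20000^(1.5) = 1434.59947
g_1 = m₃ / m₂^(3/2) = 1478.40000 / 1434.59947 ≈ 1.0305

1.0305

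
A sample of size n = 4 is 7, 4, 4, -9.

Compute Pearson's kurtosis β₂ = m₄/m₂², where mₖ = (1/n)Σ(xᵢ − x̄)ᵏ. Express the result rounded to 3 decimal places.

2.247

x̄ = 1.5000
Σ(xᵢ − x̄)² = 153.0000 ⇒ m₂ = 38.25000
Σ(xᵢ − x̄)⁴ = 13148.2500 ⇒ m₄ = 3287.06250
m₂² = 1463.06250
β₂ = m₄/m₂² = 3287.06250 / 1463.06250 ≈ 2.247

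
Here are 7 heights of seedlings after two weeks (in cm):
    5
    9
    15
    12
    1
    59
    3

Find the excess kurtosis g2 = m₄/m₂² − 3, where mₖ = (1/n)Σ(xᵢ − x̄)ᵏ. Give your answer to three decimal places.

x̄ = 14.8571
Σ(xᵢ − x̄)² = 2420.8571 ⇒ m₂ = 345.83673
Σ(xᵢ − x̄)⁴ = 3864332.2974 ⇒ m₄ = 552047.47105
m₂² = 119603.04706
g2 = m₄/m₂² − 3 = 4.61566 − 3 ≈ 1.616

1.616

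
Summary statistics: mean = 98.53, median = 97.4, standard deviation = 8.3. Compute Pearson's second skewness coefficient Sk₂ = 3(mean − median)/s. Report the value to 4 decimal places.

Sk₂ = 3(98.53 − 97.4) / 8.3 = 3 × 1.1300 / 8.3
    = 3.3900 / 8.3 ≈ 0.4084

0.4084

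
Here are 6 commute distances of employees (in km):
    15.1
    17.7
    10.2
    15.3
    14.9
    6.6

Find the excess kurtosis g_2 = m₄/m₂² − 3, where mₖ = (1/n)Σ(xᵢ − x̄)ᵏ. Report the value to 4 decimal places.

-0.8437

x̄ = 13.3000
Σ(xᵢ − x̄)² = 83.6600 ⇒ m₂ = 13.94333
Σ(xᵢ − x̄)⁴ = 2515.3250 ⇒ m₄ = 419.22083
m₂² = 194.41654
g_2 = m₄/m₂² − 3 = 2.15630 − 3 ≈ -0.8437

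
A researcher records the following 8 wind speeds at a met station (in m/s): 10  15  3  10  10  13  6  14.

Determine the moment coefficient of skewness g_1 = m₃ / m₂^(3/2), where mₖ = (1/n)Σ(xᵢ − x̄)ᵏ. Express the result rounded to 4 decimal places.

-0.5378

x̄ = (10 + 15 + 3 + 10 + 10 + 13 + 6 + 14) / 8 = 10.1250
deviations (xᵢ − x̄): -0.1250, 4.8750, -7.1250, -0.1250, -0.1250, 2.8750, -4.1250, 3.8750
Σ(xᵢ − x̄)² = 114.8750 ⇒ m₂ = 114.8750/8 = 14.35938
Σ(xᵢ − x̄)³ = -234.0938 ⇒ m₃ = -234.0938/8 = -29.26172
m₂^(3/2) = 14.35938^(1.5) = 54.41308
g_1 = m₃ / m₂^(3/2) = -29.26172 / 54.41308 ≈ -0.5378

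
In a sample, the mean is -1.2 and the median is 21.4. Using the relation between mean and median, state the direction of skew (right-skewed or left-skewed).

left-skewed

mean − median = -1.2 − 21.4 = -22.6
mean < median ⇒ the longer tail is on the left ⇒ left-skewed (negatively skewed).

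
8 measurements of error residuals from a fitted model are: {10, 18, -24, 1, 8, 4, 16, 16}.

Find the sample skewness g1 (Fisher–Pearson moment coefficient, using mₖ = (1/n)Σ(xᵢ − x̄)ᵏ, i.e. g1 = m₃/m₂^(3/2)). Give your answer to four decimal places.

-1.4491

x̄ = (10 + 18 - 24 + 1 + 8 + 4 + 16 + 16) / 8 = 6.1250
deviations (xᵢ − x̄): 3.8750, 11.8750, -30.1250, -5.1250, 1.8750, -2.1250, 9.8750, 9.8750
Σ(xᵢ − x̄)² = 1292.8750 ⇒ m₂ = 1292.8750/8 = 161.60938
Σ(xᵢ − x̄)³ = -23817.8438 ⇒ m₃ = -23817.8438/8 = -2977.23047
m₂^(3/2) = 161.60938^(1.5) = 2054.47010
g1 = m₃ / m₂^(3/2) = -2977.23047 / 2054.47010 ≈ -1.4491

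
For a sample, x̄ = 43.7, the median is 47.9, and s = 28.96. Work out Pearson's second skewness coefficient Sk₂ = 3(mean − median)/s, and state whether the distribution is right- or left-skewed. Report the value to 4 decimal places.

Sk₂ = 3(43.7 − 47.9) / 28.96 = 3 × -4.2000 / 28.96
    = -12.6000 / 28.96 ≈ -0.4351
Sk₂ < 0 ⇒ mean < median ⇒ left-skewed (negative skew).

-0.4351, left-skewed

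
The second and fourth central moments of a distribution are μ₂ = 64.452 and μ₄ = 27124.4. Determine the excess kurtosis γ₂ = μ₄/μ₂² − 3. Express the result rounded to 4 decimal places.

3.5296

μ₂² = 64.452² = 4154.06030
μ₄/μ₂² = 27124.4 / 4154.06030 = 6.52961
γ₂ = 6.52961 − 3 ≈ 3.5296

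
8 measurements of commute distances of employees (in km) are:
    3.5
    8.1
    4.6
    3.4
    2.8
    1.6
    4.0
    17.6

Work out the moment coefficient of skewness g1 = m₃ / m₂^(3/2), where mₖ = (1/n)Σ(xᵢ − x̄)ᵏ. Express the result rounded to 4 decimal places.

x̄ = (3.5 + 8.1 + 4.6 + 3.4 + 2.8 + 1.6 + 4.0 + 17.6) / 8 = 5.7000
deviations (xᵢ − x̄): -2.2000, 2.4000, -1.1000, -2.3000, -2.9000, -4.1000, -1.7000, 11.9000
Σ(xᵢ − x̄)² = 186.8200 ⇒ m₂ = 186.8200/8 = 23.35250
Σ(xᵢ − x̄)³ = 1576.6140 ⇒ m₃ = 1576.6140/8 = 197.07675
m₂^(3/2) = 23.35250^(1.5) = 112.84961
g1 = m₃ / m₂^(3/2) = 197.07675 / 112.84961 ≈ 1.7464

1.7464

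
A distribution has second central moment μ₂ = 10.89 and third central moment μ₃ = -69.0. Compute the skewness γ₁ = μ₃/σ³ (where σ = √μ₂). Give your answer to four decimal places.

-1.9200

σ = √μ₂ = √10.89 = 3.30000
σ³ = μ₂^(3/2) = 35.93700
γ₁ = μ₃/σ³ = -69.0 / 35.93700 ≈ -1.9200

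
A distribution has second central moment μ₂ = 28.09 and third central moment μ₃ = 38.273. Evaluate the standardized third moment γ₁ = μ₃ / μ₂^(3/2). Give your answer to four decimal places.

0.2571

σ = √μ₂ = √28.09 = 5.30000
σ³ = μ₂^(3/2) = 148.87700
γ₁ = μ₃/σ³ = 38.273 / 148.87700 ≈ 0.2571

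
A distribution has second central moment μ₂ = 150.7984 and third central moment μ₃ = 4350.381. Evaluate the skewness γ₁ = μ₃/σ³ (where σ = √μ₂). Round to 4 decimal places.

2.3493

σ = √μ₂ = √150.7984 = 12.28000
σ³ = μ₂^(3/2) = 1851.80435
γ₁ = μ₃/σ³ = 4350.381 / 1851.80435 ≈ 2.3493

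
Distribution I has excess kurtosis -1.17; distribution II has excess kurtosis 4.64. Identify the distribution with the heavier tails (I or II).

Higher excess kurtosis ⇒ heavier tails relative to the normal distribution.
-1.17 vs 4.64: the larger is 4.64, so II has heavier tails. (II is leptokurtic — heavier-than-normal tails; the other is platykurtic.)

II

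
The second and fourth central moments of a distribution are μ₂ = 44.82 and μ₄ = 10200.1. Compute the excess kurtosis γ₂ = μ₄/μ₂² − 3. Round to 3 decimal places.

μ₂² = 44.82² = 2008.83240
μ₄/μ₂² = 10200.1 / 2008.83240 = 5.07763
γ₂ = 5.07763 − 3 ≈ 2.078

2.078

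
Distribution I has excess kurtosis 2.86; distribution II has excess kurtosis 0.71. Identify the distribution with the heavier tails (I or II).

I

Higher excess kurtosis ⇒ heavier tails relative to the normal distribution.
2.86 vs 0.71: the larger is 2.86, so I has heavier tails.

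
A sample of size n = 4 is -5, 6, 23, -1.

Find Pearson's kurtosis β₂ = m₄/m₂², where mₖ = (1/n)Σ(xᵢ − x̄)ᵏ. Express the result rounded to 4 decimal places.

x̄ = 5.7500
Σ(xᵢ − x̄)² = 458.7500 ⇒ m₂ = 114.68750
Σ(xᵢ − x̄)⁴ = 103974.0781 ⇒ m₄ = 25993.51953
m₂² = 13153.22266
β₂ = m₄/m₂² = 25993.51953 / 13153.22266 ≈ 1.9762

1.9762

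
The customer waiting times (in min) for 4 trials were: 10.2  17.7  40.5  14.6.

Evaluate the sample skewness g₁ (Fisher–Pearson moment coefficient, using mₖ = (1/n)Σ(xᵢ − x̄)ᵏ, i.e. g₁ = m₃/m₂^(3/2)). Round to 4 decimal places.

0.9760

x̄ = (10.2 + 17.7 + 40.5 + 14.6) / 4 = 20.7500
deviations (xᵢ − x̄): -10.5500, -3.0500, 19.7500, -6.1500
Σ(xᵢ − x̄)² = 548.4900 ⇒ m₂ = 548.4900/4 = 137.12250
Σ(xᵢ − x̄)³ = 6268.5120 ⇒ m₃ = 6268.5120/4 = 1567.12800
m₂^(3/2) = 137.12250^(1.5) = 1605.69511
g₁ = m₃ / m₂^(3/2) = 1567.12800 / 1605.69511 ≈ 0.9760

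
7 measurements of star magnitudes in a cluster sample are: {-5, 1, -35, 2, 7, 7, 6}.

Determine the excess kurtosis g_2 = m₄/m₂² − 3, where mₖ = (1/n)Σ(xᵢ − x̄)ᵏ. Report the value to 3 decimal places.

x̄ = -2.4286
Σ(xᵢ − x̄)² = 1347.7143 ⇒ m₂ = 192.53061
Σ(xᵢ − x̄)⁴ = 1146923.5160 ⇒ m₄ = 163846.21658
m₂² = 37068.03665
g_2 = m₄/m₂² − 3 = 4.42015 − 3 ≈ 1.420

1.420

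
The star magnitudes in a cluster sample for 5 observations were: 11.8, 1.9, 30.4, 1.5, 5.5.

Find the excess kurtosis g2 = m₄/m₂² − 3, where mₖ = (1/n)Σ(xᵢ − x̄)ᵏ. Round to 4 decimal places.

-0.3455

x̄ = 10.2200
Σ(xᵢ − x̄)² = 577.2680 ⇒ m₂ = 115.45360
Σ(xᵢ − x̄)⁴ = 176914.3657 ⇒ m₄ = 35382.87313
m₂² = 13329.53375
g2 = m₄/m₂² − 3 = 2.65447 − 3 ≈ -0.3455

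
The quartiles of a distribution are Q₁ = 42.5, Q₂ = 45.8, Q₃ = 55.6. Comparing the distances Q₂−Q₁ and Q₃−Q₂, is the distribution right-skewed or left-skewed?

right-skewed

Q₂ − Q₁ = 3.3;  Q₃ − Q₂ = 9.8
Q₃ − Q₂ > Q₂ − Q₁ ⇒ the upper half is more spread out ⇒ right-skewed.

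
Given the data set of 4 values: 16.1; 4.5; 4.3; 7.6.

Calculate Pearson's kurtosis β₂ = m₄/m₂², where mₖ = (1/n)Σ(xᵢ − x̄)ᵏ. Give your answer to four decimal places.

x̄ = 8.1250
Σ(xᵢ − x̄)² = 91.6475 ⇒ m₂ = 22.91188
Σ(xᵢ − x̄)⁴ = 4431.8467 ⇒ m₄ = 1107.96167
m₂² = 524.95402
β₂ = m₄/m₂² = 1107.96167 / 524.95402 ≈ 2.1106

2.1106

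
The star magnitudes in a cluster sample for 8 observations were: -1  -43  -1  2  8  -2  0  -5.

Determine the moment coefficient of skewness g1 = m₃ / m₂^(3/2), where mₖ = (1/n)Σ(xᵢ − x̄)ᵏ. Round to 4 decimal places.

-1.9994

x̄ = (-1 - 43 - 1 + 2 + 8 - 2 + 0 - 5) / 8 = -5.2500
deviations (xᵢ − x̄): 4.2500, -37.7500, 4.2500, 7.2500, 13.2500, 3.2500, 5.2500, 0.2500
Σ(xᵢ − x̄)² = 1727.5000 ⇒ m₂ = 1727.5000/8 = 215.93750
Σ(xᵢ − x̄)³ = -50756.2500 ⇒ m₃ = -50756.2500/8 = -6344.53125
m₂^(3/2) = 215.93750^(1.5) = 3173.16097
g1 = m₃ / m₂^(3/2) = -6344.53125 / 3173.16097 ≈ -1.9994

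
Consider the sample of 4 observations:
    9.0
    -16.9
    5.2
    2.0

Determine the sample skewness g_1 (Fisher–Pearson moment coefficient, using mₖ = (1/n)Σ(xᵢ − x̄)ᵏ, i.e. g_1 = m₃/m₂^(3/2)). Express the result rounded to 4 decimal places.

x̄ = (9.0 - 16.9 + 5.2 + 2.0) / 4 = -0.1750
deviations (xᵢ − x̄): 9.1750, -16.7250, 5.3750, 2.1750
Σ(xᵢ − x̄)² = 397.5275 ⇒ m₂ = 397.5275/4 = 99.38187
Σ(xᵢ − x̄)³ = -3740.4776 ⇒ m₃ = -3740.4776/4 = -935.11941
m₂^(3/2) = 99.38187^(1.5) = 990.74247
g_1 = m₃ / m₂^(3/2) = -935.11941 / 990.74247 ≈ -0.9439

-0.9439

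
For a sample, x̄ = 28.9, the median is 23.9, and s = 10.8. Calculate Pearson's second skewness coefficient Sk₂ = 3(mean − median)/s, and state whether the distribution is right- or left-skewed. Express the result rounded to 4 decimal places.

1.3889, right-skewed

Sk₂ = 3(28.9 − 23.9) / 10.8 = 3 × 5.0000 / 10.8
    = 15.0000 / 10.8 ≈ 1.3889
Sk₂ > 0 ⇒ mean > median ⇒ right-skewed (positive skew).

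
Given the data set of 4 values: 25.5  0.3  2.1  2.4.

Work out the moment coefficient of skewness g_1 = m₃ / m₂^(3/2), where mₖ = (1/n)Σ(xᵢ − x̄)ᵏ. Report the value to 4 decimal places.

x̄ = (25.5 + 0.3 + 2.1 + 2.4) / 4 = 7.5750
deviations (xᵢ − x̄): 17.9250, -7.2750, -5.4750, -5.1750
Σ(xᵢ − x̄)² = 430.9875 ⇒ m₂ = 430.9875/4 = 107.74688
Σ(xᵢ − x̄)³ = 5071.6631 ⇒ m₃ = 5071.6631/4 = 1267.91578
m₂^(3/2) = 107.74688^(1.5) = 1118.42541
g_1 = m₃ / m₂^(3/2) = 1267.91578 / 1118.42541 ≈ 1.1337

1.1337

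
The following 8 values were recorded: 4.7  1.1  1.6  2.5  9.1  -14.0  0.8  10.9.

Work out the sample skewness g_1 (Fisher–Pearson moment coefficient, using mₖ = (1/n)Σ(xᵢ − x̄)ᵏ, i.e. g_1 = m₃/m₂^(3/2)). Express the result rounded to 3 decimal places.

-1.122

x̄ = (4.7 + 1.1 + 1.6 + 2.5 + 9.1 - 14.0 + 0.8 + 10.9) / 8 = 2.0875
deviations (xᵢ − x̄): 2.6125, -0.9875, -0.4875, 0.4125, 7.0125, -16.0875, -1.2875, 8.8125
Σ(xᵢ − x̄)² = 395.5087 ⇒ m₂ = 395.5087/8 = 49.43859
Σ(xᵢ − x̄)³ = -3119.6594 ⇒ m₃ = -3119.6594/8 = -389.95743
m₂^(3/2) = 49.43859^(1.5) = 347.61552
g_1 = m₃ / m₂^(3/2) = -389.95743 / 347.61552 ≈ -1.122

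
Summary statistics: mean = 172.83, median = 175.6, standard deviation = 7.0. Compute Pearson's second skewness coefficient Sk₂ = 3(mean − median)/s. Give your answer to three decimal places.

Sk₂ = 3(172.83 − 175.6) / 7.0 = 3 × -2.7700 / 7.0
    = -8.3100 / 7.0 ≈ -1.187

-1.187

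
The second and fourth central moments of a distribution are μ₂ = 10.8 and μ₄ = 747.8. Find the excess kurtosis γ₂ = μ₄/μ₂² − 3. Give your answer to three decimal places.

3.411

μ₂² = 10.8² = 116.64000
μ₄/μ₂² = 747.8 / 116.64000 = 6.41118
γ₂ = 6.41118 − 3 ≈ 3.411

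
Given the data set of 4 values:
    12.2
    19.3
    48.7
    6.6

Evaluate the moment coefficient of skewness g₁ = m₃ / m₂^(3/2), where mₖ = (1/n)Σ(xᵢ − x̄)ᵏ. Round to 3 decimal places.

x̄ = (12.2 + 19.3 + 48.7 + 6.6) / 4 = 21.7000
deviations (xᵢ − x̄): -9.5000, -2.4000, 27.0000, -15.1000
Σ(xᵢ − x̄)² = 1053.0200 ⇒ m₂ = 1053.0200/4 = 263.25500
Σ(xᵢ − x̄)³ = 15368.8500 ⇒ m₃ = 15368.8500/4 = 3842.21250
m₂^(3/2) = 263.25500^(1.5) = 4271.34787
g₁ = m₃ / m₂^(3/2) = 3842.21250 / 4271.34787 ≈ 0.900

0.900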